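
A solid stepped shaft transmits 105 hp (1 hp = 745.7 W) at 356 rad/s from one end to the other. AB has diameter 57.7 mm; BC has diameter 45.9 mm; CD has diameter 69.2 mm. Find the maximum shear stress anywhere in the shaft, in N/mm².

11.6 N/mm²

ω = 356 rad/s, so T = P/ω = 105×745.7 / 356.0 = 219.9 N·m.
Under the same torque, τ_max = 16T/(πd³) is largest where d is smallest — segment BC (d = 45.9 mm).
τ_max = 16·219.9/(π·(0.0459)³) = 1.158×10^7 Pa.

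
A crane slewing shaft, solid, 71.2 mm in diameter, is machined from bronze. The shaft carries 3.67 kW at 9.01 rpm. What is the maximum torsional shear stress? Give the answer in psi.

7960 psi

ω = 2π·9.01/60 = 0.9435 rad/s, so T = P/ω = 3.67×10³ / 0.9435 = 3890 N·m.
J = πd⁴/32 = π(0.0712)⁴/32 = 2.523×10^-6 m⁴.
τ_max = T·r/J = 3890 × 0.0356 / 2.523×10^-6 = 5.488×10^7 Pa.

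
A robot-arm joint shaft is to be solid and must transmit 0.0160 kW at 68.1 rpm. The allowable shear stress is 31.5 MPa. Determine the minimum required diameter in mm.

ω = 2π·68.1/60 = 7.131 rad/s, so T = P/ω = 0.0160×10³ / 7.131 = 2.244 N·m.
For a solid shaft τ_max = 16T/(πd³), so d = (16T/(π τ_allow))^(1/3) = (16·2.244/(π·3.15×10^7))^(1/3) = 0.007132 m.

7.13 mm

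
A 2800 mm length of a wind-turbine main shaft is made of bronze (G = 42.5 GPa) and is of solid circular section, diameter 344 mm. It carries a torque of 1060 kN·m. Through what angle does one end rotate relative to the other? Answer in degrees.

2.91°

J = πd⁴/32 = π(0.344)⁴/32 = 1.375×10^-3 m⁴.
θ = T·L/(G·J) = 1.060e6 × 2.80 / (42.5×10⁹ × 1.375×10^-3) = 0.05080 rad.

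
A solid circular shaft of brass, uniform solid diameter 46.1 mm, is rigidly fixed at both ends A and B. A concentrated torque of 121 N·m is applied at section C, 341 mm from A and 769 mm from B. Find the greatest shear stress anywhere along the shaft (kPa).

With uniform GJ and both ends fixed, compatibility θ_AC = θ_CB gives T_A·a = T_B·b, together with T_A + T_B = T₀.
T_A = T₀·b/(a+b) = 121.0·769/1110 = 83.83 N·m; T_B = 37.17 N·m.
τ in each portion: τ_AC = 4.36×10^6 Pa, τ_CB = 1.93×10^6 Pa; maximum is in AC.
τ_max = T_AC·r/J = 83.83·0.0231/4.43×10^-7 = 4.358×10^6 Pa.

4360 kPa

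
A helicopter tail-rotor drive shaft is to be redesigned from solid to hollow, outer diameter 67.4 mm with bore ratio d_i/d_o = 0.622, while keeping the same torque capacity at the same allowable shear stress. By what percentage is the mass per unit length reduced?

31.7 %

Equal τ_max and T ⇒ the solid shaft needs d_s³ = d_o³(1−k⁴), so d_s = 67.4·(1−0.622⁴)^(1/3) = 63.85 mm.
Area ratio A_h/A_s = d_o²(1−k²)/d_s² = (1−k²)/(1−k⁴)^(2/3) = 0.6831.
Mass saving = 1 − 0.6831 = 31.7 %.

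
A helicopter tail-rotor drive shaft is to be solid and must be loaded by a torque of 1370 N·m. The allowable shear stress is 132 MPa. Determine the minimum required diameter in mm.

37.5 mm

For a solid shaft τ_max = 16T/(πd³), so d = (16T/(π τ_allow))^(1/3) = (16·1370/(π·1.32×10^8))^(1/3) = 0.03753 m.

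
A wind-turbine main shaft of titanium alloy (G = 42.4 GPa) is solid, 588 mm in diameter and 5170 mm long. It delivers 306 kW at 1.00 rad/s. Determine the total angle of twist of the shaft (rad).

ω = 1.00 rad/s, so T = P/ω = 306×10³ / 1.000 = 306000 N·m.
J = πd⁴/32 = π(0.588)⁴/32 = 0.01174 m⁴.
θ = T·L/(G·J) = 306000 × 5.17 / (42.4×10⁹ × 0.01174) = 3.179×10^-3 rad.

0.00318 rad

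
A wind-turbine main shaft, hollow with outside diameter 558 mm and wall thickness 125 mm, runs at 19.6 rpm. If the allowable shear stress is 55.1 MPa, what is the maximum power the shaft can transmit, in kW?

3500 kW

J = π(d_o⁴ − d_i⁴)/32 = π(0.558⁴ − 0.308⁴)/32 = 8.634×10^-3 m⁴.
T_max = τ_allow·J/r = 5.51×10^7 × 8.634×10^-3 / 0.279 = 1.705e6 N·m.
ω = 2π·19.6/60 = 2.053 rad/s, so P_max = T_max·ω = 3.500×10^6 W.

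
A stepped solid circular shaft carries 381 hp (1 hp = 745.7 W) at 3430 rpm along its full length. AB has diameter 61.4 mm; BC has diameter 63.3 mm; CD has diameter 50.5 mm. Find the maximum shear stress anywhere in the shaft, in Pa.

ω = 2π·3430/60 = 359.2 rad/s, so T = P/ω = 381×745.7 / 359.2 = 791.0 N·m.
Under the same torque, τ_max = 16T/(πd³) is largest where d is smallest — segment CD (d = 50.5 mm).
τ_max = 16·791.0/(π·(0.0505)³) = 3.128×10^7 Pa.

3.13e7 Pa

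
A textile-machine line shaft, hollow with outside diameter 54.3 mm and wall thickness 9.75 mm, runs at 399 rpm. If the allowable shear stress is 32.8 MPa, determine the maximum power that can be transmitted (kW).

35.8 kW

J = π(d_o⁴ − d_i⁴)/32 = π(0.0543⁴ − 0.0348⁴)/32 = 7.095×10^-7 m⁴.
T_max = τ_allow·J/r = 3.28×10^7 × 7.095×10^-7 / 0.0271 = 857.2 N·m.
ω = 2π·399/60 = 41.78 rad/s, so P_max = T_max·ω = 3.581×10^4 W.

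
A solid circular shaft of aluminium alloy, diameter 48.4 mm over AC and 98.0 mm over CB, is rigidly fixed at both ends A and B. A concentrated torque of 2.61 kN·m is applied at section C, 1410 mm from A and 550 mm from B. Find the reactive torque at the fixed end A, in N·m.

59.2 N·m

Compatibility: T_A·a/J_AC = T_B·b/J_CB with T_A + T_B = T₀.
J_AC = 5.39×10^-7 m⁴, J_CB = 9.06×10^-6 m⁴, so T_A = T₀·(J_AC/a)/((J_AC/a)+(J_CB/b)) = 59.20 N·m, T_B = 2551 N·m.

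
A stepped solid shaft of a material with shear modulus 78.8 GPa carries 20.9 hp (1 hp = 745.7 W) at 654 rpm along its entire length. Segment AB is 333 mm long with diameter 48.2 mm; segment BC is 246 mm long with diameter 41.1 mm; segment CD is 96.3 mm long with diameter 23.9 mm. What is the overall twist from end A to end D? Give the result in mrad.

ω = 2π·654/60 = 68.49 rad/s, so T = P/ω = 20.9×745.7 / 68.49 = 227.6 N·m.
J_AB = π(0.0482)⁴/32 = 5.30×10^-7 m⁴; J_BC = π(0.0411)⁴/32 = 2.80×10^-7 m⁴; J_CD = π(0.0239)⁴/32 = 3.20×10^-8 m⁴.
θ = (T/G)·Σ L_i/J_i = (227.6/78.8×10⁹)·(0.333/5.30×10^-7 + 0.246/2.80×10^-7 + 0.0963/3.20×10^-8) = 0.01303 rad.

13.0 mrad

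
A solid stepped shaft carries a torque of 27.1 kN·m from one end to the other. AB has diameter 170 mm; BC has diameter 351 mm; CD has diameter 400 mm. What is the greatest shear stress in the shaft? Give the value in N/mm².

28.1 N/mm²

Under the same torque, τ_max = 16T/(πd³) is largest where d is smallest — segment AB (d = 170 mm).
τ_max = 16·27100/(π·(0.170)³) = 2.809×10^7 Pa.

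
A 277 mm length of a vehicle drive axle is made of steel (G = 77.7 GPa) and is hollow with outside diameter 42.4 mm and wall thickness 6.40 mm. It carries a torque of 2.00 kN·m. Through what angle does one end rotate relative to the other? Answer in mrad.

29.5 mrad

J = π(d_o⁴ − d_i⁴)/32 = π(0.0424⁴ − 0.0296⁴)/32 = 2.419×10^-7 m⁴.
θ = T·L/(G·J) = 2000 × 0.277 / (77.7×10⁹ × 2.419×10^-7) = 0.02947 rad.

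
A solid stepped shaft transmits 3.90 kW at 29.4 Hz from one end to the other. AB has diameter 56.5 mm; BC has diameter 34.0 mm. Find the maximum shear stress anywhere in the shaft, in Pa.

ω = 2π·29.4 = 184.7 rad/s, so T = P/ω = 3.90×10³ / 184.7 = 21.11 N·m.
Under the same torque, τ_max = 16T/(πd³) is largest where d is smallest — segment BC (d = 34.0 mm).
τ_max = 16·21.11/(π·(0.0340)³) = 2.736×10^6 Pa.

2.74e6 Pa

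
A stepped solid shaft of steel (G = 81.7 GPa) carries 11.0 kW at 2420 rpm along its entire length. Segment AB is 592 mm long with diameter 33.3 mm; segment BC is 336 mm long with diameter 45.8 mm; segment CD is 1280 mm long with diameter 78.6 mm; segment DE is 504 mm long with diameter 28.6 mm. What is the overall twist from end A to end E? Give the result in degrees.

ω = 2π·2420/60 = 253.4 rad/s, so T = P/ω = 11.0×10³ / 253.4 = 43.41 N·m.
J_AB = π(0.0333)⁴/32 = 1.21×10^-7 m⁴; J_BC = π(0.0458)⁴/32 = 4.32×10^-7 m⁴; J_CD = π(0.0786)⁴/32 = 3.75×10^-6 m⁴; J_DE = π(0.0286)⁴/32 = 6.57×10^-8 m⁴.
θ = (T/G)·Σ L_i/J_i = (43.41/81.7×10⁹)·(0.592/1.21×10^-7 + 0.336/4.32×10^-7 + 1.28/3.75×10^-6 + 0.504/6.57×10^-8) = 7.277×10^-3 rad.

0.417°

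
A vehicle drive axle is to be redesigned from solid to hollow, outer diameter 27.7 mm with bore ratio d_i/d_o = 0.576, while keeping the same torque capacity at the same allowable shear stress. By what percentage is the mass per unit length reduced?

27.8 %

Equal τ_max and T ⇒ the solid shaft needs d_s³ = d_o³(1−k⁴), so d_s = 27.7·(1−0.576⁴)^(1/3) = 26.64 mm.
Area ratio A_h/A_s = d_o²(1−k²)/d_s² = (1−k²)/(1−k⁴)^(2/3) = 0.7222.
Mass saving = 1 − 0.7222 = 27.8 %.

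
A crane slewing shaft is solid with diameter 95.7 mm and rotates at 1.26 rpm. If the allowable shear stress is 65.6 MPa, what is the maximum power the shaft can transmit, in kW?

J = πd⁴/32 = π(0.0957)⁴/32 = 8.235×10^-6 m⁴.
T_max = τ_allow·J/r = 6.56×10^7 × 8.235×10^-6 / 0.0479 = 11290 N·m.
ω = 2π·1.26/60 = 0.1319 rad/s, so P_max = T_max·ω = 1490 W.

1.49 kW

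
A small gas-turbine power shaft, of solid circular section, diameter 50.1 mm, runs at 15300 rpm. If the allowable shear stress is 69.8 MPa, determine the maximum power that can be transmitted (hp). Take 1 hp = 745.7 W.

J = πd⁴/32 = π(0.0501)⁴/32 = 6.185×10^-7 m⁴.
T_max = τ_allow·J/r = 6.98×10^7 × 6.185×10^-7 / 0.0250 = 1723 N·m.
ω = 2π·15300/60 = 1602 rad/s, so P_max = T_max·ω = 2.761×10^6 W.

3700 hp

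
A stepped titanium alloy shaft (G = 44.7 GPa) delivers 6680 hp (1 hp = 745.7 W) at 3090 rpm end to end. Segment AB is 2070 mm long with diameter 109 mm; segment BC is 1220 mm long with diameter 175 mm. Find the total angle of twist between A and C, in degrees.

3.21°

ω = 2π·3090/60 = 323.6 rad/s, so T = P/ω = 6680×745.7 / 323.6 = 15390 N·m.
J_AB = π(0.109)⁴/32 = 1.39×10^-5 m⁴; J_BC = π(0.175)⁴/32 = 9.21×10^-5 m⁴.
θ = (T/G)·Σ L_i/J_i = (15390/44.7×10⁹)·(2.07/1.39×10^-5 + 1.22/9.21×10^-5) = 0.05600 rad.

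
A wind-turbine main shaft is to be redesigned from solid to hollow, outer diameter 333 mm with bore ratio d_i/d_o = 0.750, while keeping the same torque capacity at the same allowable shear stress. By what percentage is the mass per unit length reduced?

43.6 %

Equal τ_max and T ⇒ the solid shaft needs d_s³ = d_o³(1−k⁴), so d_s = 333·(1−0.750⁴)^(1/3) = 293.3 mm.
Area ratio A_h/A_s = d_o²(1−k²)/d_s² = (1−k²)/(1−k⁴)^(2/3) = 0.5638.
Mass saving = 1 − 0.5638 = 43.6 %.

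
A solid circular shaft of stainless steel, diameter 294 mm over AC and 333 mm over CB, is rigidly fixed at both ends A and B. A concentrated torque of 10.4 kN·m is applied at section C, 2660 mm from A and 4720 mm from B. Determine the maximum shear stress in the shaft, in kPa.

Compatibility: T_A·a/J_AC = T_B·b/J_CB with T_A + T_B = T₀.
J_AC = 7.33×10^-4 m⁴, J_CB = 1.21×10^-3 m⁴, so T_A = T₀·(J_AC/a)/((J_AC/a)+(J_CB/b)) = 5396 N·m, T_B = 5004 N·m.
τ in each portion: τ_AC = 1.08×10^6 Pa, τ_CB = 6.90×10^5 Pa; maximum is in AC.
τ_max = T_AC·r/J = 5396·0.147/7.33×10^-4 = 1.081×10^6 Pa.

1080 kPa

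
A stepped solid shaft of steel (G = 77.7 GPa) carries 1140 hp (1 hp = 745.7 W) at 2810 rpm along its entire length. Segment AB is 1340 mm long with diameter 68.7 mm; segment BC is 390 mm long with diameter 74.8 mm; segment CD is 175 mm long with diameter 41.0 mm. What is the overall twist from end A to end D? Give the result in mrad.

51.0 mrad

ω = 2π·2810/60 = 294.3 rad/s, so T = P/ω = 1140×745.7 / 294.3 = 2889 N·m.
J_AB = π(0.0687)⁴/32 = 2.19×10^-6 m⁴; J_BC = π(0.0748)⁴/32 = 3.07×10^-6 m⁴; J_CD = π(0.0410)⁴/32 = 2.77×10^-7 m⁴.
θ = (T/G)·Σ L_i/J_i = (2889/77.7×10⁹)·(1.34/2.19×10^-6 + 0.390/3.07×10^-6 + 0.175/2.77×10^-7) = 0.05095 rad.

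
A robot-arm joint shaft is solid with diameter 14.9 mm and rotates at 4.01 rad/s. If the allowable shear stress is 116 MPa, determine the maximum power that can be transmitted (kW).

J = πd⁴/32 = π(0.0149)⁴/32 = 4.839×10^-9 m⁴.
T_max = τ_allow·J/r = 1.16×10^8 × 4.839×10^-9 / 0.00745 = 75.34 N·m.
ω = 4.01 rad/s, so P_max = T_max·ω = 302.1 W.

0.302 kW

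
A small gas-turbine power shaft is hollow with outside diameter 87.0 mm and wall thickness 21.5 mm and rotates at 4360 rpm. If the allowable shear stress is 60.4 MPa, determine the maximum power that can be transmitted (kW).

3330 kW

J = π(d_o⁴ − d_i⁴)/32 = π(0.0870⁴ − 0.0440⁴)/32 = 5.256×10^-6 m⁴.
T_max = τ_allow·J/r = 6.04×10^7 × 5.256×10^-6 / 0.0435 = 7299 N·m.
ω = 2π·4360/60 = 456.6 rad/s, so P_max = T_max·ω = 3.332×10^6 W.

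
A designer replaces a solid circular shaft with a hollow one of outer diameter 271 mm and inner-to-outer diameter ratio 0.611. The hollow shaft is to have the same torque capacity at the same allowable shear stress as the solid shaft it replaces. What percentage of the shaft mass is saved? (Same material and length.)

Equal τ_max and T ⇒ the solid shaft needs d_s³ = d_o³(1−k⁴), so d_s = 271·(1−0.611⁴)^(1/3) = 257.8 mm.
Area ratio A_h/A_s = d_o²(1−k²)/d_s² = (1−k²)/(1−k⁴)^(2/3) = 0.6926.
Mass saving = 1 − 0.6926 = 30.7 %.

30.7 %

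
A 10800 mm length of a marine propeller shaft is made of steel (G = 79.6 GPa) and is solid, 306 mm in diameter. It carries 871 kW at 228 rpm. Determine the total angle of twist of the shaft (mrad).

ω = 2π·228/60 = 23.88 rad/s, so T = P/ω = 871×10³ / 23.88 = 36480 N·m.
J = πd⁴/32 = π(0.306)⁴/32 = 8.608×10^-4 m⁴.
θ = T·L/(G·J) = 36480 × 10.8 / (79.6×10⁹ × 8.608×10^-4) = 5.750×10^-3 rad.

5.75 mrad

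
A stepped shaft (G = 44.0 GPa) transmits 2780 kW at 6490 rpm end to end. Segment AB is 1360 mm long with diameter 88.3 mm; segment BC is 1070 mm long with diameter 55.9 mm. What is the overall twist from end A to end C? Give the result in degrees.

7.16°

ω = 2π·6490/60 = 679.6 rad/s, so T = P/ω = 2780×10³ / 679.6 = 4090 N·m.
J_AB = π(0.0883)⁴/32 = 5.97×10^-6 m⁴; J_BC = π(0.0559)⁴/32 = 9.59×10^-7 m⁴.
θ = (T/G)·Σ L_i/J_i = (4090/44.0×10⁹)·(1.36/5.97×10^-6 + 1.07/9.59×10^-7) = 0.1250 rad.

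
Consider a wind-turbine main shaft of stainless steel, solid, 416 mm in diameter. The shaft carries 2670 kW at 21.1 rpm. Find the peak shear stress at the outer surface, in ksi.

12.4 ksi

ω = 2π·21.1/60 = 2.210 rad/s, so T = P/ω = 2670×10³ / 2.210 = 1.208e6 N·m.
J = πd⁴/32 = π(0.416)⁴/32 = 2.940×10^-3 m⁴.
τ_max = T·r/J = 1.208e6 × 0.208 / 2.940×10^-3 = 8.549×10^7 Pa.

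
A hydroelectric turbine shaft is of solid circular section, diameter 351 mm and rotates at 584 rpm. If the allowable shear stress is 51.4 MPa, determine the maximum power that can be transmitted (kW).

26700 kW

J = πd⁴/32 = π(0.351)⁴/32 = 1.490×10^-3 m⁴.
T_max = τ_allow·J/r = 5.14×10^7 × 1.490×10^-3 / 0.175 = 436400 N·m.
ω = 2π·584/60 = 61.16 rad/s, so P_max = T_max·ω = 2.669×10^7 W.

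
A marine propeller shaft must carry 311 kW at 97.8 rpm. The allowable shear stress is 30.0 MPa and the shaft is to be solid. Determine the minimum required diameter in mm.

ω = 2π·97.8/60 = 10.24 rad/s, so T = P/ω = 311×10³ / 10.24 = 30370 N·m.
For a solid shaft τ_max = 16T/(πd³), so d = (16T/(π τ_allow))^(1/3) = (16·30370/(π·3.00×10^7))^(1/3) = 0.1727 m.

173 mm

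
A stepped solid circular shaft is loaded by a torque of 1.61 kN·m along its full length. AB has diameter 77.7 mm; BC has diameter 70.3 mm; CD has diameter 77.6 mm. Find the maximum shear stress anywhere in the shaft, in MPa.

Under the same torque, τ_max = 16T/(πd³) is largest where d is smallest — segment BC (d = 70.3 mm).
τ_max = 16·1610/(π·(0.0703)³) = 2.360×10^7 Pa.

23.6 MPa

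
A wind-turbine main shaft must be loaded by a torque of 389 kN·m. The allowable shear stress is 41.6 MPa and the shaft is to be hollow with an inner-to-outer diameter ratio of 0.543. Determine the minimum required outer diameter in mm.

For a hollow shaft with d_i/d_o = 0.543: τ_max = 16T/(π d_o³ (1−k⁴)), so d_o = [16T/(π τ_allow (1−k⁴))]^(1/3) = [16·389000/(π·4.16×10^7·0.9131)]^(1/3) = 0.3736 m.

374 mm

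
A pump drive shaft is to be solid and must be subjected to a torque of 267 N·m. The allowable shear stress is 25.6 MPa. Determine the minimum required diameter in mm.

37.6 mm

For a solid shaft τ_max = 16T/(πd³), so d = (16T/(π τ_allow))^(1/3) = (16·267.0/(π·2.56×10^7))^(1/3) = 0.03759 m.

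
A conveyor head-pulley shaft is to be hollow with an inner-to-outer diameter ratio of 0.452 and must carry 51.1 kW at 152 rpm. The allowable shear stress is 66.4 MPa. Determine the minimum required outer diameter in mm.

ω = 2π·152/60 = 15.92 rad/s, so T = P/ω = 51.1×10³ / 15.92 = 3210 N·m.
For a hollow shaft with d_i/d_o = 0.452: τ_max = 16T/(π d_o³ (1−k⁴)), so d_o = [16T/(π τ_allow (1−k⁴))]^(1/3) = [16·3210/(π·6.64×10^7·0.9583)]^(1/3) = 0.06358 m.

63.6 mm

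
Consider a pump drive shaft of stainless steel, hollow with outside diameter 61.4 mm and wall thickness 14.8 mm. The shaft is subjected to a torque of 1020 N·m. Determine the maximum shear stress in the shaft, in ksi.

J = π(d_o⁴ − d_i⁴)/32 = π(0.0614⁴ − 0.0318⁴)/32 = 1.295×10^-6 m⁴.
τ_max = T·r/J = 1020 × 0.0307 / 1.295×10^-6 = 2.418×10^7 Pa.

3.51 ksi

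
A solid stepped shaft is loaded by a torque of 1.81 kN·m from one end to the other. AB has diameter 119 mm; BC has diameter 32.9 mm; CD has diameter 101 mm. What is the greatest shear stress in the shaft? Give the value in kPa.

259000 kPa

Under the same torque, τ_max = 16T/(πd³) is largest where d is smallest — segment BC (d = 32.9 mm).
τ_max = 16·1810/(π·(0.0329)³) = 2.589×10^8 Pa.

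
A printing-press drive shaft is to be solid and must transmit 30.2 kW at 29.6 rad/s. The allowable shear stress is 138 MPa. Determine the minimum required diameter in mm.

ω = 29.6 rad/s, so T = P/ω = 30.2×10³ / 29.60 = 1020 N·m.
For a solid shaft τ_max = 16T/(πd³), so d = (16T/(π τ_allow))^(1/3) = (16·1020/(π·1.38×10^8))^(1/3) = 0.03352 m.

33.5 mm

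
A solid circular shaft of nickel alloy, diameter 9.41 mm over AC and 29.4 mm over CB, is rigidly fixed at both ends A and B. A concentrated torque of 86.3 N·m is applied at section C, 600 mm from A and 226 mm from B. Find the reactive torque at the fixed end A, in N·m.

0.340 N·m

Compatibility: T_A·a/J_AC = T_B·b/J_CB with T_A + T_B = T₀.
J_AC = 7.70×10^-10 m⁴, J_CB = 7.33×10^-8 m⁴, so T_A = T₀·(J_AC/a)/((J_AC/a)+(J_CB/b)) = 0.3398 N·m, T_B = 85.96 N·m.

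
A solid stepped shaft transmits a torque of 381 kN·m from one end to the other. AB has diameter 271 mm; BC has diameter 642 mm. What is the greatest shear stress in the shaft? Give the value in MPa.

97.5 MPa

Under the same torque, τ_max = 16T/(πd³) is largest where d is smallest — segment AB (d = 271 mm).
τ_max = 16·381000/(π·(0.271)³) = 9.750×10^7 Pa.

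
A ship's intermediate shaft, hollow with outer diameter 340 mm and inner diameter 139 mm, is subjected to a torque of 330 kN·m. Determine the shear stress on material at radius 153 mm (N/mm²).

J = π(d_o⁴ − d_i⁴)/32 = π(0.340⁴ − 0.139⁴)/32 = 1.275×10^-3 m⁴.
Shear stress varies linearly with radius: τ = T·r/J = 330000 × 0.153 / 1.275×10^-3 = 3.959×10^7 Pa.

39.6 N/mm²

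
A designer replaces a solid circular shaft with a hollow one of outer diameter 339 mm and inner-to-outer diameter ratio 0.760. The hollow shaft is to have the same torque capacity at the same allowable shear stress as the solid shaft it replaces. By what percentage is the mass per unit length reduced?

Equal τ_max and T ⇒ the solid shaft needs d_s³ = d_o³(1−k⁴), so d_s = 339·(1−0.760⁴)^(1/3) = 296.1 mm.
Area ratio A_h/A_s = d_o²(1−k²)/d_s² = (1−k²)/(1−k⁴)^(2/3) = 0.5537.
Mass saving = 1 − 0.5537 = 44.6 %.

44.6 %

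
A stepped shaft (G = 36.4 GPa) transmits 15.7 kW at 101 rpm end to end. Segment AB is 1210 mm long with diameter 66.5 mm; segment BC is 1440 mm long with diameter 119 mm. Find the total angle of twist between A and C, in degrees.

1.64°

ω = 2π·101/60 = 10.58 rad/s, so T = P/ω = 15.7×10³ / 10.58 = 1484 N·m.
J_AB = π(0.0665)⁴/32 = 1.92×10^-6 m⁴; J_BC = π(0.119)⁴/32 = 1.97×10^-5 m⁴.
θ = (T/G)·Σ L_i/J_i = (1484/36.4×10⁹)·(1.21/1.92×10^-6 + 1.44/1.97×10^-5) = 0.02868 rad.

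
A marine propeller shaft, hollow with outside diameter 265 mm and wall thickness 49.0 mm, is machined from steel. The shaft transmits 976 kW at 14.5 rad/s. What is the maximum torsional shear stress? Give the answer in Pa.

ω = 14.5 rad/s, so T = P/ω = 976×10³ / 14.50 = 67310 N·m.
J = π(d_o⁴ − d_i⁴)/32 = π(0.265⁴ − 0.167⁴)/32 = 4.078×10^-4 m⁴.
τ_max = T·r/J = 67310 × 0.133 / 4.078×10^-4 = 2.187×10^7 Pa.

2.19e7 Pa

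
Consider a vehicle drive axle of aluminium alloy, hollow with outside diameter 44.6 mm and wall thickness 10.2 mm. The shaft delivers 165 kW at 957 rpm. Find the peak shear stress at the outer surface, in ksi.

ω = 2π·957/60 = 100.2 rad/s, so T = P/ω = 165×10³ / 100.2 = 1646 N·m.
J = π(d_o⁴ − d_i⁴)/32 = π(0.0446⁴ − 0.0242⁴)/32 = 3.548×10^-7 m⁴.
τ_max = T·r/J = 1646 × 0.0223 / 3.548×10^-7 = 1.035×10^8 Pa.

15.0 ksi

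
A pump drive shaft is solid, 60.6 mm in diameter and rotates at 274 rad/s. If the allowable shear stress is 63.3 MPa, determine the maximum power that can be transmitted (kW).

J = πd⁴/32 = π(0.0606)⁴/32 = 1.324×10^-6 m⁴.
T_max = τ_allow·J/r = 6.33×10^7 × 1.324×10^-6 / 0.0303 = 2766 N·m.
ω = 274 rad/s, so P_max = T_max·ω = 7.579×10^5 W.

758 kW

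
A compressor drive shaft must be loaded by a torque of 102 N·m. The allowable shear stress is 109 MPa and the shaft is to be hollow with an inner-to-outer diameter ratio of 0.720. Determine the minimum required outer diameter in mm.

18.7 mm

For a hollow shaft with d_i/d_o = 0.720: τ_max = 16T/(π d_o³ (1−k⁴)), so d_o = [16T/(π τ_allow (1−k⁴))]^(1/3) = [16·102.0/(π·1.09×10^8·0.7313)]^(1/3) = 0.01868 m.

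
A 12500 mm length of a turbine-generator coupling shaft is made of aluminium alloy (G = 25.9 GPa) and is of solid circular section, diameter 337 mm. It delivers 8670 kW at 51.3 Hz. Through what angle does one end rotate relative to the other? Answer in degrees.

ω = 2π·51.3 = 322.3 rad/s, so T = P/ω = 8670×10³ / 322.3 = 26900 N·m.
J = πd⁴/32 = π(0.337)⁴/32 = 1.266×10^-3 m⁴.
θ = T·L/(G·J) = 26900 × 12.5 / (25.9×10⁹ × 1.266×10^-3) = 0.01025 rad.

0.587°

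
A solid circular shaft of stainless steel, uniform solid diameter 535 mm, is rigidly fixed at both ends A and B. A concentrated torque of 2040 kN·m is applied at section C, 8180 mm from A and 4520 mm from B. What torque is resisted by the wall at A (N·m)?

726000 N·m

With uniform GJ and both ends fixed, compatibility θ_AC = θ_CB gives T_A·a = T_B·b, together with T_A + T_B = T₀.
T_A = T₀·b/(a+b) = 2.040e6·4520/12700 = 726000 N·m; T_B = 1.314e6 N·m.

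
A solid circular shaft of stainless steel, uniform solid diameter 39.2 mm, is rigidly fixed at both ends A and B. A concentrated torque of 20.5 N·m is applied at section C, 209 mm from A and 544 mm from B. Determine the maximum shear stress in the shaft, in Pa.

1.25e6 Pa

With uniform GJ and both ends fixed, compatibility θ_AC = θ_CB gives T_A·a = T_B·b, together with T_A + T_B = T₀.
T_A = T₀·b/(a+b) = 20.50·544/753.0 = 14.81 N·m; T_B = 5.690 N·m.
τ in each portion: τ_AC = 1.25×10^6 Pa, τ_CB = 4.81×10^5 Pa; maximum is in AC.
τ_max = T_AC·r/J = 14.81·0.0196/2.32×10^-7 = 1.252×10^6 Pa.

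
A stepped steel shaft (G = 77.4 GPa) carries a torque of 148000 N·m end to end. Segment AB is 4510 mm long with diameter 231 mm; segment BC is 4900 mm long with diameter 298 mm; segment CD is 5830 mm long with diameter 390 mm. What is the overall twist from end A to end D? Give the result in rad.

J_AB = π(0.231)⁴/32 = 2.80×10^-4 m⁴; J_BC = π(0.298)⁴/32 = 7.74×10^-4 m⁴; J_CD = π(0.390)⁴/32 = 2.27×10^-3 m⁴.
θ = (T/G)·Σ L_i/J_i = (148000/77.4×10⁹)·(4.51/2.80×10^-4 + 4.90/7.74×10^-4 + 5.83/2.27×10^-3) = 0.04786 rad.

0.0479 rad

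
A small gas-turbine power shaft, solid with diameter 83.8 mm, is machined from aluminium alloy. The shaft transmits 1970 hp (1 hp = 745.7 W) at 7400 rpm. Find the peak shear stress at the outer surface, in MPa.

16.4 MPa

ω = 2π·7400/60 = 774.9 rad/s, so T = P/ω = 1970×745.7 / 774.9 = 1896 N·m.
J = πd⁴/32 = π(0.0838)⁴/32 = 4.841×10^-6 m⁴.
τ_max = T·r/J = 1896 × 0.0419 / 4.841×10^-6 = 1.641×10^7 Pa.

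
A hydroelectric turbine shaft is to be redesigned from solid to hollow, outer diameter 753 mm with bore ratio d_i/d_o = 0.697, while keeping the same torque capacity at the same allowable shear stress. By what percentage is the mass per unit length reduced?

38.5 %

Equal τ_max and T ⇒ the solid shaft needs d_s³ = d_o³(1−k⁴), so d_s = 753·(1−0.697⁴)^(1/3) = 688.4 mm.
Area ratio A_h/A_s = d_o²(1−k²)/d_s² = (1−k²)/(1−k⁴)^(2/3) = 0.6153.
Mass saving = 1 − 0.6153 = 38.5 %.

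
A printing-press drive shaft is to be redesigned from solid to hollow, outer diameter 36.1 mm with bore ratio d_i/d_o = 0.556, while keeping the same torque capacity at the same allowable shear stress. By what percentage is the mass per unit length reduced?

Equal τ_max and T ⇒ the solid shaft needs d_s³ = d_o³(1−k⁴), so d_s = 36.1·(1−0.556⁴)^(1/3) = 34.91 mm.
Area ratio A_h/A_s = d_o²(1−k²)/d_s² = (1−k²)/(1−k⁴)^(2/3) = 0.7387.
Mass saving = 1 − 0.7387 = 26.1 %.

26.1 %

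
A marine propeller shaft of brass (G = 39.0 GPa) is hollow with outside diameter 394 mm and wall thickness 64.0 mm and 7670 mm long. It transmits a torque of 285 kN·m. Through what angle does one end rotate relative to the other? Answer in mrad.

J = π(d_o⁴ − d_i⁴)/32 = π(0.394⁴ − 0.266⁴)/32 = 1.874×10^-3 m⁴.
θ = T·L/(G·J) = 285000 × 7.67 / (39.0×10⁹ × 1.874×10^-3) = 0.02990 rad.

29.9 mrad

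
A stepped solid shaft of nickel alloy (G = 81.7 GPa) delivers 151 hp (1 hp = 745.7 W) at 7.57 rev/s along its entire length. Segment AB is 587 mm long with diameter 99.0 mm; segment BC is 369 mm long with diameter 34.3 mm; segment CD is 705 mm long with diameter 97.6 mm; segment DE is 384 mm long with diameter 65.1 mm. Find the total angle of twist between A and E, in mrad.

89.1 mrad

ω = 2π·7.57 = 47.56 rad/s, so T = P/ω = 151×745.7 / 47.56 = 2367 N·m.
J_AB = π(0.0990)⁴/32 = 9.43×10^-6 m⁴; J_BC = π(0.0343)⁴/32 = 1.36×10^-7 m⁴; J_CD = π(0.0976)⁴/32 = 8.91×10^-6 m⁴; J_DE = π(0.0651)⁴/32 = 1.76×10^-6 m⁴.
θ = (T/G)·Σ L_i/J_i = (2367/81.7×10⁹)·(0.587/9.43×10^-6 + 0.369/1.36×10^-7 + 0.705/8.91×10^-6 + 0.384/1.76×10^-6) = 0.08909 rad.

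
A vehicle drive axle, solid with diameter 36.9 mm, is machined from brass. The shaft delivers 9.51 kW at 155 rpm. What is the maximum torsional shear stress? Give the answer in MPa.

ω = 2π·155/60 = 16.23 rad/s, so T = P/ω = 9.51×10³ / 16.23 = 585.9 N·m.
J = πd⁴/32 = π(0.0369)⁴/32 = 1.820×10^-7 m⁴.
τ_max = T·r/J = 585.9 × 0.0184 / 1.820×10^-7 = 5.939×10^7 Pa.

59.4 MPa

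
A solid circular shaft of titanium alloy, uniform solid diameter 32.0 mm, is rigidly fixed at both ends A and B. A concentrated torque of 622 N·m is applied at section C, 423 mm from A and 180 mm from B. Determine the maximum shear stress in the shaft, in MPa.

67.8 MPa

With uniform GJ and both ends fixed, compatibility θ_AC = θ_CB gives T_A·a = T_B·b, together with T_A + T_B = T₀.
T_A = T₀·b/(a+b) = 622.0·180/603.0 = 185.7 N·m; T_B = 436.3 N·m.
τ in each portion: τ_AC = 2.89×10^7 Pa, τ_CB = 6.78×10^7 Pa; maximum is in CB.
τ_max = T_CB·r/J = 436.3·0.0160/1.03×10^-7 = 6.782×10^7 Pa.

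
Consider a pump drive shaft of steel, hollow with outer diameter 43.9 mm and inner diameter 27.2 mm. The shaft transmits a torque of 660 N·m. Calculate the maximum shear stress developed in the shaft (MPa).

J = π(d_o⁴ − d_i⁴)/32 = π(0.0439⁴ − 0.0272⁴)/32 = 3.109×10^-7 m⁴.
τ_max = T·r/J = 660.0 × 0.0220 / 3.109×10^-7 = 4.660×10^7 Pa.

46.6 MPa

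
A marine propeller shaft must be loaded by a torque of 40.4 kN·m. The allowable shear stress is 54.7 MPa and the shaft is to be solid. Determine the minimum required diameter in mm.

For a solid shaft τ_max = 16T/(πd³), so d = (16T/(π τ_allow))^(1/3) = (16·40400/(π·5.47×10^7))^(1/3) = 0.1555 m.

156 mm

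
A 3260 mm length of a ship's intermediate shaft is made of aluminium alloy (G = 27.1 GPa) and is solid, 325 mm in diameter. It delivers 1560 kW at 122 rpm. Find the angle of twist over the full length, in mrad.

ω = 2π·122/60 = 12.78 rad/s, so T = P/ω = 1560×10³ / 12.78 = 122100 N·m.
J = πd⁴/32 = π(0.325)⁴/32 = 1.095×10^-3 m⁴.
θ = T·L/(G·J) = 122100 × 3.26 / (27.1×10⁹ × 1.095×10^-3) = 0.01341 rad.

13.4 mrad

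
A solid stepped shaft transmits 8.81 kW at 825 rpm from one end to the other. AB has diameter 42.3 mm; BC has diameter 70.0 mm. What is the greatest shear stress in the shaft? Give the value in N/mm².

6.86 N/mm²

ω = 2π·825/60 = 86.39 rad/s, so T = P/ω = 8.81×10³ / 86.39 = 102.0 N·m.
Under the same torque, τ_max = 16T/(πd³) is largest where d is smallest — segment AB (d = 42.3 mm).
τ_max = 16·102.0/(π·(0.0423)³) = 6.862×10^6 Pa.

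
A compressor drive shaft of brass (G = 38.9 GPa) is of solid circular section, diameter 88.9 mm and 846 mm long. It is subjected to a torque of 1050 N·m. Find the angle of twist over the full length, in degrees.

0.213°

J = πd⁴/32 = π(0.0889)⁴/32 = 6.132×10^-6 m⁴.
θ = T·L/(G·J) = 1050 × 0.846 / (38.9×10⁹ × 6.132×10^-6) = 3.724×10^-3 rad.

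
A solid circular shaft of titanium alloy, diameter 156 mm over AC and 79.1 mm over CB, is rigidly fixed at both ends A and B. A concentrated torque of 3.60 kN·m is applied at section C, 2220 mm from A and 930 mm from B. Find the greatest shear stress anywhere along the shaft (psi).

Compatibility: T_A·a/J_AC = T_B·b/J_CB with T_A + T_B = T₀.
J_AC = 5.81×10^-5 m⁴, J_CB = 3.84×10^-6 m⁴, so T_A = T₀·(J_AC/a)/((J_AC/a)+(J_CB/b)) = 3109 N·m, T_B = 490.6 N·m.
τ in each portion: τ_AC = 4.17×10^6 Pa, τ_CB = 5.05×10^6 Pa; maximum is in CB.
τ_max = T_CB·r/J = 490.6·0.0395/3.84×10^-6 = 5.049×10^6 Pa.

732 psi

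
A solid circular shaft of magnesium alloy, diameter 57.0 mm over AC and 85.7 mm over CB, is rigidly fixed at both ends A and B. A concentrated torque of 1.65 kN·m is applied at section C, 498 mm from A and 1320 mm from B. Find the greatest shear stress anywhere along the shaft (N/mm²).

Compatibility: T_A·a/J_AC = T_B·b/J_CB with T_A + T_B = T₀.
J_AC = 1.04×10^-6 m⁴, J_CB = 5.30×10^-6 m⁴, so T_A = T₀·(J_AC/a)/((J_AC/a)+(J_CB/b)) = 563.5 N·m, T_B = 1086 N·m.
τ in each portion: τ_AC = 1.55×10^7 Pa, τ_CB = 8.79×10^6 Pa; maximum is in AC.
τ_max = T_AC·r/J = 563.5·0.0285/1.04×10^-6 = 1.550×10^7 Pa.

15.5 N/mm²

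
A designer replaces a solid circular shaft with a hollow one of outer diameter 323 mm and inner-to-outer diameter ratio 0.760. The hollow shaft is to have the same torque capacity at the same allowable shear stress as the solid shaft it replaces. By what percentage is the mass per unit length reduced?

Equal τ_max and T ⇒ the solid shaft needs d_s³ = d_o³(1−k⁴), so d_s = 323·(1−0.760⁴)^(1/3) = 282.1 mm.
Area ratio A_h/A_s = d_o²(1−k²)/d_s² = (1−k²)/(1−k⁴)^(2/3) = 0.5537.
Mass saving = 1 − 0.5537 = 44.6 %.

44.6 %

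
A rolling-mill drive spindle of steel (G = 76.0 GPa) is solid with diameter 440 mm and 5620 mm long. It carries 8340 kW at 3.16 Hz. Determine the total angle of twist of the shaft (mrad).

ω = 2π·3.16 = 19.85 rad/s, so T = P/ω = 8340×10³ / 19.85 = 420000 N·m.
J = πd⁴/32 = π(0.440)⁴/32 = 3.680×10^-3 m⁴.
θ = T·L/(G·J) = 420000 × 5.62 / (76.0×10⁹ × 3.680×10^-3) = 8.441×10^-3 rad.

8.44 mrad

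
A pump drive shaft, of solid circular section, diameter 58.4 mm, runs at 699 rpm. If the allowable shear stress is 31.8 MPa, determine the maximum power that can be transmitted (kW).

91.0 kW

J = πd⁴/32 = π(0.0584)⁴/32 = 1.142×10^-6 m⁴.
T_max = τ_allow·J/r = 3.18×10^7 × 1.142×10^-6 / 0.0292 = 1244 N·m.
ω = 2π·699/60 = 73.20 rad/s, so P_max = T_max·ω = 9.103×10^4 W.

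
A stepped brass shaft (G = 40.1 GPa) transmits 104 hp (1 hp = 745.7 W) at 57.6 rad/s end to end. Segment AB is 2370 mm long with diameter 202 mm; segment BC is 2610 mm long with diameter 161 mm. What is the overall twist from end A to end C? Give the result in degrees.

0.104°

ω = 57.6 rad/s, so T = P/ω = 104×745.7 / 57.60 = 1346 N·m.
J_AB = π(0.202)⁴/32 = 1.63×10^-4 m⁴; J_BC = π(0.161)⁴/32 = 6.60×10^-5 m⁴.
θ = (T/G)·Σ L_i/J_i = (1346/40.1×10⁹)·(2.37/1.63×10^-4 + 2.61/6.60×10^-5) = 1.815×10^-3 rad.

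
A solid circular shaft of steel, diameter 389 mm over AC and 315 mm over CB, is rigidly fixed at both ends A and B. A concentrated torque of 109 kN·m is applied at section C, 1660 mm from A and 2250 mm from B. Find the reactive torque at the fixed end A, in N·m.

82700 N·m

Compatibility: T_A·a/J_AC = T_B·b/J_CB with T_A + T_B = T₀.
J_AC = 2.25×10^-3 m⁴, J_CB = 9.67×10^-4 m⁴, so T_A = T₀·(J_AC/a)/((J_AC/a)+(J_CB/b)) = 82750 N·m, T_B = 26250 N·m.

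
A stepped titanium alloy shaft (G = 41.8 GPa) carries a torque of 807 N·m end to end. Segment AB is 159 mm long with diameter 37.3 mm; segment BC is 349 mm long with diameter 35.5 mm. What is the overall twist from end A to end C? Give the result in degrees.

3.40°

J_AB = π(0.0373)⁴/32 = 1.90×10^-7 m⁴; J_BC = π(0.0355)⁴/32 = 1.56×10^-7 m⁴.
θ = (T/G)·Σ L_i/J_i = (807.0/41.8×10⁹)·(0.159/1.90×10^-7 + 0.349/1.56×10^-7) = 0.05937 rad.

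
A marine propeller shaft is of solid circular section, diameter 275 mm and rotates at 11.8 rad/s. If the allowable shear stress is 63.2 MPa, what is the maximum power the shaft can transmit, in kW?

J = πd⁴/32 = π(0.275)⁴/32 = 5.615×10^-4 m⁴.
T_max = τ_allow·J/r = 6.32×10^7 × 5.615×10^-4 / 0.138 = 258100 N·m.
ω = 11.8 rad/s, so P_max = T_max·ω = 3.045×10^6 W.

3050 kW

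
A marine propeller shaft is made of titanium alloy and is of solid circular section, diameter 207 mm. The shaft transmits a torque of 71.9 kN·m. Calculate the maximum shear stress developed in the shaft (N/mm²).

41.3 N/mm²

J = πd⁴/32 = π(0.207)⁴/32 = 1.803×10^-4 m⁴.
τ_max = T·r/J = 71900 × 0.103 / 1.803×10^-4 = 4.128×10^7 Pa.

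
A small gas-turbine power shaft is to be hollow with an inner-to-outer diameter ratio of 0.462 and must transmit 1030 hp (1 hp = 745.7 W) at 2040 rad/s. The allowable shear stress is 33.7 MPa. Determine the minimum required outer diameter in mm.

39.1 mm

ω = 2040 rad/s, so T = P/ω = 1030×745.7 / 2040 = 376.5 N·m.
For a hollow shaft with d_i/d_o = 0.462: τ_max = 16T/(π d_o³ (1−k⁴)), so d_o = [16T/(π τ_allow (1−k⁴))]^(1/3) = [16·376.5/(π·3.37×10^7·0.9544)]^(1/3) = 0.03906 m.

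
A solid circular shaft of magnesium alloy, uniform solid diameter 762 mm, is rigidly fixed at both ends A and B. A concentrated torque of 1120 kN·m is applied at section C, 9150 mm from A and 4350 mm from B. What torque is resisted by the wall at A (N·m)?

With uniform GJ and both ends fixed, compatibility θ_AC = θ_CB gives T_A·a = T_B·b, together with T_A + T_B = T₀.
T_A = T₀·b/(a+b) = 1.120e6·4350/13500 = 360900 N·m; T_B = 759100 N·m.

361000 N·m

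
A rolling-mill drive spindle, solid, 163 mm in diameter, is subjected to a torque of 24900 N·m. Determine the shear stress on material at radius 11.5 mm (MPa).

4.13 MPa

J = πd⁴/32 = π(0.163)⁴/32 = 6.930×10^-5 m⁴.
Shear stress varies linearly with radius: τ = T·r/J = 24900 × 0.0115 / 6.930×10^-5 = 4.132×10^6 Pa.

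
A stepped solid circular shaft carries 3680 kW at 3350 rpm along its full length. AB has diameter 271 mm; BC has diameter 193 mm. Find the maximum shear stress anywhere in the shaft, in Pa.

7.43e6 Pa

ω = 2π·3350/60 = 350.8 rad/s, so T = P/ω = 3680×10³ / 350.8 = 10490 N·m.
Under the same torque, τ_max = 16T/(πd³) is largest where d is smallest — segment BC (d = 193 mm).
τ_max = 16·10490/(π·(0.193)³) = 7.431×10^6 Pa.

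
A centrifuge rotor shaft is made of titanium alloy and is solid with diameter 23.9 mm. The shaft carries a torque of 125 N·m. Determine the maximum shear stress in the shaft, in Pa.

4.66e7 Pa

J = πd⁴/32 = π(0.0239)⁴/32 = 3.203×10^-8 m⁴.
τ_max = T·r/J = 125.0 × 0.0119 / 3.203×10^-8 = 4.663×10^7 Pa.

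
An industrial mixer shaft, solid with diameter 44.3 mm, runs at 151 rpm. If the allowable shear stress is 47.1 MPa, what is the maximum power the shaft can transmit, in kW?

12.7 kW

J = πd⁴/32 = π(0.0443)⁴/32 = 3.781×10^-7 m⁴.
T_max = τ_allow·J/r = 4.71×10^7 × 3.781×10^-7 / 0.0221 = 804.0 N·m.
ω = 2π·151/60 = 15.81 rad/s, so P_max = T_max·ω = 1.271×10^4 W.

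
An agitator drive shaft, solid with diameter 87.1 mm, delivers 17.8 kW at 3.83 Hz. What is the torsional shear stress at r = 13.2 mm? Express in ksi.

ω = 2π·3.83 = 24.06 rad/s, so T = P/ω = 17.8×10³ / 24.06 = 739.7 N·m.
J = πd⁴/32 = π(0.0871)⁴/32 = 5.650×10^-6 m⁴.
Shear stress varies linearly with radius: τ = T·r/J = 739.7 × 0.0132 / 5.650×10^-6 = 1.728×10^6 Pa.

0.251 ksi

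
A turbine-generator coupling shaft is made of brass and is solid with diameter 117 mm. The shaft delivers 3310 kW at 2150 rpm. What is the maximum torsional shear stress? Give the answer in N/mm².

ω = 2π·2150/60 = 225.1 rad/s, so T = P/ω = 3310×10³ / 225.1 = 14700 N·m.
J = πd⁴/32 = π(0.117)⁴/32 = 1.840×10^-5 m⁴.
τ_max = T·r/J = 14700 × 0.0585 / 1.840×10^-5 = 4.675×10^7 Pa.

46.7 N/mm²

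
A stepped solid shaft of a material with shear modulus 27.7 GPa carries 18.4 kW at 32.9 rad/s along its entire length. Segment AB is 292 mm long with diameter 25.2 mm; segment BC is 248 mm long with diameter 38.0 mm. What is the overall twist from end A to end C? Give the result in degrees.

ω = 32.9 rad/s, so T = P/ω = 18.4×10³ / 32.90 = 559.3 N·m.
J_AB = π(0.0252)⁴/32 = 3.96×10^-8 m⁴; J_BC = π(0.0380)⁴/32 = 2.05×10^-7 m⁴.
θ = (T/G)·Σ L_i/J_i = (559.3/27.7×10⁹)·(0.292/3.96×10^-8 + 0.248/2.05×10^-7) = 0.1734 rad.

9.93°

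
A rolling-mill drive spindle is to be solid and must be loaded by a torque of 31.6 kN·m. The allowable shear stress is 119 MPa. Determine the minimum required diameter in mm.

111 mm

For a solid shaft τ_max = 16T/(πd³), so d = (16T/(π τ_allow))^(1/3) = (16·31600/(π·1.19×10^8))^(1/3) = 0.1106 m.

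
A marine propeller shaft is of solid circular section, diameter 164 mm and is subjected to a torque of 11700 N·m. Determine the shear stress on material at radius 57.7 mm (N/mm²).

J = πd⁴/32 = π(0.164)⁴/32 = 7.102×10^-5 m⁴.
Shear stress varies linearly with radius: τ = T·r/J = 11700 × 0.0577 / 7.102×10^-5 = 9.506×10^6 Pa.

9.51 N/mm²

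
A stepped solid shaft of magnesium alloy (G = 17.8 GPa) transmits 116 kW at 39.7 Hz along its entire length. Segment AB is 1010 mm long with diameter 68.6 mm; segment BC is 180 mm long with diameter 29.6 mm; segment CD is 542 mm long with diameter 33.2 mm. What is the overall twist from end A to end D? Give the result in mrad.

193 mrad

ω = 2π·39.7 = 249.4 rad/s, so T = P/ω = 116×10³ / 249.4 = 465.0 N·m.
J_AB = π(0.0686)⁴/32 = 2.17×10^-6 m⁴; J_BC = π(0.0296)⁴/32 = 7.54×10^-8 m⁴; J_CD = π(0.0332)⁴/32 = 1.19×10^-7 m⁴.
θ = (T/G)·Σ L_i/J_i = (465.0/17.8×10⁹)·(1.01/2.17×10^-6 + 0.180/7.54×10^-8 + 0.542/1.19×10^-7) = 0.1933 rad.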